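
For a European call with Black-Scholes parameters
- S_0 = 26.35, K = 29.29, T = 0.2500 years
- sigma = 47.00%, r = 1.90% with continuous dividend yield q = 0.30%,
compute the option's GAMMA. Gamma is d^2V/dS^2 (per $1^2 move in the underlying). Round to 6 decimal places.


d1 = -0.3155973866; d2 = -0.5505973866
phi(d1) = 0.3795612159; exp(-qT) = 0.9992502812; exp(-rT) = 0.9952612634
Gamma = exp(-qT) * phi(d1) / (S * sigma * sqrt(T)) = 0.9992502812 * 0.3795612159 / (26.3500 * 0.4700 * 0.5000000000) = 0.061250

Answer: Gamma = 0.061250


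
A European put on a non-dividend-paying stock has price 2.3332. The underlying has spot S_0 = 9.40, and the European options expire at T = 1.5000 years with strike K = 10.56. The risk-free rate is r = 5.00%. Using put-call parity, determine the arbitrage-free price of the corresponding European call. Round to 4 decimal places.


Put-call parity: C - P = S_0 * exp(-qT) - K * exp(-rT).
S_0 * exp(-qT) = 9.4000 * 1.00000000 = 9.40000000
K * exp(-rT) = 10.5600 * 0.92774349 = 9.79697122
C = P + S*exp(-qT) - K*exp(-rT)
C = 2.3332 + 9.40000000 - 9.79697122 = 1.9362

Answer: Call price = 1.9362


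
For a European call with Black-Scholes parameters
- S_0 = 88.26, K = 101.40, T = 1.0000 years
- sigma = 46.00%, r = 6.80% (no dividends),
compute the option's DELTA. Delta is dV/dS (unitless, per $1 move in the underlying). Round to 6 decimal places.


d1 = 0.0761172015; d2 = -0.3838827985
phi(d1) = 0.3977882512; exp(-qT) = 1.0000000000; exp(-rT) = 0.9342604736
N(d1) = 0.5303370725
Delta = exp(-qT) * N(d1) = 1.0000000000 * 0.5303370725 = 0.530337

Answer: Delta = 0.530337


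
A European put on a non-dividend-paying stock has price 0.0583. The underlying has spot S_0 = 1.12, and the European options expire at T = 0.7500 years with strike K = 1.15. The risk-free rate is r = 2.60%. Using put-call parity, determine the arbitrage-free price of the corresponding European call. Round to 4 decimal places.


Put-call parity: C - P = S_0 * exp(-qT) - K * exp(-rT).
S_0 * exp(-qT) = 1.1200 * 1.00000000 = 1.12000000
K * exp(-rT) = 1.1500 * 0.98068890 = 1.12779223
C = P + S*exp(-qT) - K*exp(-rT)
C = 0.0583 + 1.12000000 - 1.12779223 = 0.0505

Answer: Call price = 0.0505


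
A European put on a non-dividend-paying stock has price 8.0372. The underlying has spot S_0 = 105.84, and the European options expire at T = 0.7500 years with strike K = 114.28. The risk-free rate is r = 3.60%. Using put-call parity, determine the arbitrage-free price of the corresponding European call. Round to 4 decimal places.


Put-call parity: C - P = S_0 * exp(-qT) - K * exp(-rT).
S_0 * exp(-qT) = 105.8400 * 1.00000000 = 105.84000000
K * exp(-rT) = 114.2800 * 0.97336124 = 111.23572268
C = P + S*exp(-qT) - K*exp(-rT)
C = 8.0372 + 105.84000000 - 111.23572268 = 2.6415

Answer: Call price = 2.6415


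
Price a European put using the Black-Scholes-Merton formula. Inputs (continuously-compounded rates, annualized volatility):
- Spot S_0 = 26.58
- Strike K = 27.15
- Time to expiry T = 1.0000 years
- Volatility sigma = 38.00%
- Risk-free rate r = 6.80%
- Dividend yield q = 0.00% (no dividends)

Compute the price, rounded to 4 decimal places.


Answer: Price = 3.3357

Derivation:
d1 = (ln(S/K) + (r - q + 0.5*sigma^2) * T) / (sigma * sqrt(T)) = 0.31311054
d2 = d1 - sigma * sqrt(T) = -0.06688946
exp(-rT) = 0.93426047; exp(-qT) = 1.00000000
P = K * exp(-rT) * N(-d2) - S_0 * exp(-qT) * N(-d1)
N(-d1) = 0.37709834; N(-d2) = 0.52666515
P = 27.1500 * 0.93426047 * 0.52666515 - 26.5800 * 1.00000000 * 0.37709834 = 3.3357


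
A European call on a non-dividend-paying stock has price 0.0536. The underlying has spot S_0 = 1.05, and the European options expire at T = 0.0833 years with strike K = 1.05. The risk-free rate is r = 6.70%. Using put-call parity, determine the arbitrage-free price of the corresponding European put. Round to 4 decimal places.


Put-call parity: C - P = S_0 * exp(-qT) - K * exp(-rT).
S_0 * exp(-qT) = 1.0500 * 1.00000000 = 1.05000000
K * exp(-rT) = 1.0500 * 0.99443445 = 1.04415617
P = C - S*exp(-qT) + K*exp(-rT)
P = 0.0536 - 1.05000000 + 1.04415617 = 0.0478

Answer: Put price = 0.0478


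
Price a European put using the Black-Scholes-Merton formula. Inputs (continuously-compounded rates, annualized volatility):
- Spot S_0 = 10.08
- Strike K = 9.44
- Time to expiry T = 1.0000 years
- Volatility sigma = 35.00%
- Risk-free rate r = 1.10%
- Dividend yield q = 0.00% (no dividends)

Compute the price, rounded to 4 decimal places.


d1 = (ln(S/K) + (r - q + 0.5*sigma^2) * T) / (sigma * sqrt(T)) = 0.39384938
d2 = d1 - sigma * sqrt(T) = 0.04384938
exp(-rT) = 0.98906028; exp(-qT) = 1.00000000
P = K * exp(-rT) * N(-d2) - S_0 * exp(-qT) * N(-d1)
N(-d1) = 0.34684612; N(-d2) = 0.48251223
P = 9.4400 * 0.98906028 * 0.48251223 - 10.0800 * 1.00000000 * 0.34684612 = 1.0089

Answer: Price = 1.0089


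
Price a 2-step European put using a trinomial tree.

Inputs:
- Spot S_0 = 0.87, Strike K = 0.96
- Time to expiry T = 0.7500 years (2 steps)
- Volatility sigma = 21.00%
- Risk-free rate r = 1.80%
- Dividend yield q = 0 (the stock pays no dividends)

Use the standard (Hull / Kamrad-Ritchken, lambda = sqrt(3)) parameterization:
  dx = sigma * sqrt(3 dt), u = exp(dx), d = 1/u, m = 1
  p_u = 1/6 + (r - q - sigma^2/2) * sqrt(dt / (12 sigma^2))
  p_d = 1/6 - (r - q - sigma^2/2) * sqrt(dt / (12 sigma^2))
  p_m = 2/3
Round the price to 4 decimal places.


dt = T/N = 0.375000; dx = sigma*sqrt(3*dt) = 0.222739
u = exp(dx) = 1.249494; d = 1/u = 0.800324
p_u = 0.163257, p_m = 0.666667, p_d = 0.170076
Discount per step: exp(-r*dt) = 0.993273
Stock lattice S(k, j) with j the centered position index:
  k=0: S(0,+0) = 0.8700
  k=1: S(1,-1) = 0.6963; S(1,+0) = 0.8700; S(1,+1) = 1.0871
  k=2: S(2,-2) = 0.5573; S(2,-1) = 0.6963; S(2,+0) = 0.8700; S(2,+1) = 1.0871; S(2,+2) = 1.3583
Terminal payoffs V(N, j) = max(K - S_T, 0):
  V(2,-2) = 0.402749; V(2,-1) = 0.263718; V(2,+0) = 0.090000; V(2,+1) = 0.000000; V(2,+2) = 0.000000
Backward induction: V(k, j) = exp(-r*dt) * [p_u * V(k+1, j+1) + p_m * V(k+1, j) + p_d * V(k+1, j-1)]
  V(1,-1) = exp(-r*dt) * [p_u*0.090000 + p_m*0.263718 + p_d*0.402749] = 0.257261
  V(1,+0) = exp(-r*dt) * [p_u*0.000000 + p_m*0.090000 + p_d*0.263718] = 0.104147
  V(1,+1) = exp(-r*dt) * [p_u*0.000000 + p_m*0.000000 + p_d*0.090000] = 0.015204
  V(0,+0) = exp(-r*dt) * [p_u*0.015204 + p_m*0.104147 + p_d*0.257261] = 0.114889

Answer: Price = V(0,0) = 0.1149


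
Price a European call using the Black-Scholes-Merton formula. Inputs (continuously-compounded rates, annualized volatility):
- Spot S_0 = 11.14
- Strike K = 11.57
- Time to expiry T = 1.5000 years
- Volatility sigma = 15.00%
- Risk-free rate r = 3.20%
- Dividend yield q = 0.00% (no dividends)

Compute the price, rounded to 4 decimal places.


Answer: Price = 0.8686

Derivation:
d1 = (ln(S/K) + (r - q + 0.5*sigma^2) * T) / (sigma * sqrt(T)) = 0.14697860
d2 = d1 - sigma * sqrt(T) = -0.03673313
exp(-rT) = 0.95313379; exp(-qT) = 1.00000000
C = S_0 * exp(-qT) * N(d1) - K * exp(-rT) * N(d2)
N(d1) = 0.55842554; N(d2) = 0.48534890
C = 11.1400 * 1.00000000 * 0.55842554 - 11.5700 * 0.95313379 * 0.48534890 = 0.8686


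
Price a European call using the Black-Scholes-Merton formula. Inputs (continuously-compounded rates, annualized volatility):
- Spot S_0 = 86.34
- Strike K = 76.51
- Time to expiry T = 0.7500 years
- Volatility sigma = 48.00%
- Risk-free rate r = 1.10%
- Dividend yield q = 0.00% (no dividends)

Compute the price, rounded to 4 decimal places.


d1 = (ln(S/K) + (r - q + 0.5*sigma^2) * T) / (sigma * sqrt(T)) = 0.51846424
d2 = d1 - sigma * sqrt(T) = 0.10277205
exp(-rT) = 0.99178394; exp(-qT) = 1.00000000
C = S_0 * exp(-qT) * N(d1) - K * exp(-rT) * N(d2)
N(d1) = 0.69793280; N(d2) = 0.54092806
C = 86.3400 * 1.00000000 * 0.69793280 - 76.5100 * 0.99178394 * 0.54092806 = 19.2131

Answer: Price = 19.2131


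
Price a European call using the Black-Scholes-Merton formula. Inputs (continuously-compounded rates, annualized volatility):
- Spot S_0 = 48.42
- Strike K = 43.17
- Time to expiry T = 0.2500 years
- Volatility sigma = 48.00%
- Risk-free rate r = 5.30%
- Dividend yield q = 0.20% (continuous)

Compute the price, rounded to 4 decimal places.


d1 = (ln(S/K) + (r - q + 0.5*sigma^2) * T) / (sigma * sqrt(T)) = 0.65132142
d2 = d1 - sigma * sqrt(T) = 0.41132142
exp(-rT) = 0.98683739; exp(-qT) = 0.99950012
C = S_0 * exp(-qT) * N(d1) - K * exp(-rT) * N(d2)
N(d1) = 0.74258049; N(d2) = 0.65958157
C = 48.4200 * 0.99950012 * 0.74258049 - 43.1700 * 0.98683739 * 0.65958157 = 7.8384

Answer: Price = 7.8384


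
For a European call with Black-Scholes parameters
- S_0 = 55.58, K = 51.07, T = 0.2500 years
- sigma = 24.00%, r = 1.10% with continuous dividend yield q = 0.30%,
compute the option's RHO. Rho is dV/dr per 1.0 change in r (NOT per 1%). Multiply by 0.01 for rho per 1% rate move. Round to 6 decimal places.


Answer: Rho = 9.498112

Derivation:
d1 = 0.7818848638; d2 = 0.6618848638
phi(d1) = 0.2938721403; exp(-qT) = 0.9992502812; exp(-rT) = 0.9972537778
N(d2) = 0.7459774935
Rho = K*T*exp(-rT)*N(d2) = 51.0700 * 0.2500 * 0.9972537778 * 0.7459774935 = 9.498112


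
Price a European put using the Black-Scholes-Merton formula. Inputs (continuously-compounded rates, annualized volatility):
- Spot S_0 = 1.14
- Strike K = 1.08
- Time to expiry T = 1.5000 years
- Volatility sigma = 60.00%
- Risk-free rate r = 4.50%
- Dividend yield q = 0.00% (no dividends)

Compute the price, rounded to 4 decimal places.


d1 = (ln(S/K) + (r - q + 0.5*sigma^2) * T) / (sigma * sqrt(T)) = 0.53285550
d2 = d1 - sigma * sqrt(T) = -0.20199143
exp(-rT) = 0.93472772; exp(-qT) = 1.00000000
P = K * exp(-rT) * N(-d2) - S_0 * exp(-qT) * N(-d1)
N(-d1) = 0.29706681; N(-d2) = 0.58003829
P = 1.0800 * 0.93472772 * 0.58003829 - 1.1400 * 1.00000000 * 0.29706681 = 0.2469

Answer: Price = 0.2469


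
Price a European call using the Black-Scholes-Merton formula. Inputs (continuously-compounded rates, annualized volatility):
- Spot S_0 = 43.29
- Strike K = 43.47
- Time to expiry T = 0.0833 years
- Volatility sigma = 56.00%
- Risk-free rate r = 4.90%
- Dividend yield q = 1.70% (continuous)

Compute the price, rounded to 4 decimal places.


d1 = (ln(S/K) + (r - q + 0.5*sigma^2) * T) / (sigma * sqrt(T)) = 0.07163250
d2 = d1 - sigma * sqrt(T) = -0.08999324
exp(-rT) = 0.99592662; exp(-qT) = 0.99858490
C = S_0 * exp(-qT) * N(d1) - K * exp(-rT) * N(d2)
N(d1) = 0.52855281; N(d2) = 0.46414629
C = 43.2900 * 0.99858490 * 0.52855281 - 43.4700 * 0.99592662 * 0.46414629 = 2.7544

Answer: Price = 2.7544


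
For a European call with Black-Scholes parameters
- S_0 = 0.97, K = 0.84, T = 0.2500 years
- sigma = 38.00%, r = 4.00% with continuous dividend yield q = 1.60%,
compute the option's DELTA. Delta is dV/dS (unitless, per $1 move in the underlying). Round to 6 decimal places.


Answer: Delta = 0.808389

Derivation:
d1 = 0.8839167351; d2 = 0.6939167351
phi(d1) = 0.2699299143; exp(-qT) = 0.9960079893; exp(-rT) = 0.9900498337
N(d1) = 0.8116294187
Delta = exp(-qT) * N(d1) = 0.9960079893 * 0.8116294187 = 0.808389


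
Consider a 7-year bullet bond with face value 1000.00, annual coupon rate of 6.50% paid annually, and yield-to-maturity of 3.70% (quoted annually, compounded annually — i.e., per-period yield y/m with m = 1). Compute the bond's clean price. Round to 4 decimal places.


Coupon per period c = face * coupon_rate / m = 65.000000
Periods per year m = 1; per-period yield y/m = 0.037000
Number of cashflows N = 7
Cashflows (t years, CF_t, discount factor 1/(1+y/m)^(m*t), PV):
  t = 1.0000: CF_t = 65.000000, DF = 0.964320, PV = 62.680810
  t = 2.0000: CF_t = 65.000000, DF = 0.929913, PV = 60.444368
  t = 3.0000: CF_t = 65.000000, DF = 0.896734, PV = 58.287723
  t = 4.0000: CF_t = 65.000000, DF = 0.864739, PV = 56.208026
  t = 5.0000: CF_t = 65.000000, DF = 0.833885, PV = 54.202532
  t = 6.0000: CF_t = 65.000000, DF = 0.804132, PV = 52.268594
  t = 7.0000: CF_t = 1065.000000, DF = 0.775441, PV = 825.844561
Price P = sum_t PV_t = 1169.936614

Answer: Price = 1169.9366


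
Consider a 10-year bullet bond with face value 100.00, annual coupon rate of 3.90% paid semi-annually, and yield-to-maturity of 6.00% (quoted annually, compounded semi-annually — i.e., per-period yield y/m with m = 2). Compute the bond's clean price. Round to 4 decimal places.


Coupon per period c = face * coupon_rate / m = 1.950000
Periods per year m = 2; per-period yield y/m = 0.030000
Number of cashflows N = 20
Cashflows (t years, CF_t, discount factor 1/(1+y/m)^(m*t), PV):
  t = 0.5000: CF_t = 1.950000, DF = 0.970874, PV = 1.893204
  t = 1.0000: CF_t = 1.950000, DF = 0.942596, PV = 1.838062
  t = 1.5000: CF_t = 1.950000, DF = 0.915142, PV = 1.784526
  t = 2.0000: CF_t = 1.950000, DF = 0.888487, PV = 1.732550
  t = 2.5000: CF_t = 1.950000, DF = 0.862609, PV = 1.682087
  t = 3.0000: CF_t = 1.950000, DF = 0.837484, PV = 1.633094
  t = 3.5000: CF_t = 1.950000, DF = 0.813092, PV = 1.585528
  t = 4.0000: CF_t = 1.950000, DF = 0.789409, PV = 1.539348
  t = 4.5000: CF_t = 1.950000, DF = 0.766417, PV = 1.494513
  t = 5.0000: CF_t = 1.950000, DF = 0.744094, PV = 1.450983
  t = 5.5000: CF_t = 1.950000, DF = 0.722421, PV = 1.408721
  t = 6.0000: CF_t = 1.950000, DF = 0.701380, PV = 1.367691
  t = 6.5000: CF_t = 1.950000, DF = 0.680951, PV = 1.327855
  t = 7.0000: CF_t = 1.950000, DF = 0.661118, PV = 1.289180
  t = 7.5000: CF_t = 1.950000, DF = 0.641862, PV = 1.251631
  t = 8.0000: CF_t = 1.950000, DF = 0.623167, PV = 1.215176
  t = 8.5000: CF_t = 1.950000, DF = 0.605016, PV = 1.179782
  t = 9.0000: CF_t = 1.950000, DF = 0.587395, PV = 1.145419
  t = 9.5000: CF_t = 1.950000, DF = 0.570286, PV = 1.112058
  t = 10.0000: CF_t = 101.950000, DF = 0.553676, PV = 56.447243
Price P = sum_t PV_t = 84.378651

Answer: Price = 84.3787


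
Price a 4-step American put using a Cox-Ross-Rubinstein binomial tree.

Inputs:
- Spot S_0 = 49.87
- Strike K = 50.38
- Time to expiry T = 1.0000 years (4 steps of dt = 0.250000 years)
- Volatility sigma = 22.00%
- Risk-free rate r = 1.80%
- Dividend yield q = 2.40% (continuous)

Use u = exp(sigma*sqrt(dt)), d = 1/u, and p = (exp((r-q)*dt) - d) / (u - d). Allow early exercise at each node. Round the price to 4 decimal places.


Answer: Price = V(0,0) = 4.5396

Derivation:
dt = T/N = 0.250000
u = exp(sigma*sqrt(dt)) = 1.116278; d = 1/u = 0.895834
p = (exp((r-q)*dt) - d) / (u - d) = 0.465728
Discount per step: exp(-r*dt) = 0.995510
Stock lattice S(k, i) with i counting down-moves:
  k=0: S(0,0) = 49.8700
  k=1: S(1,0) = 55.6688; S(1,1) = 44.6752
  k=2: S(2,0) = 62.1418; S(2,1) = 49.8700; S(2,2) = 40.0216
  k=3: S(3,0) = 69.3676; S(3,1) = 55.6688; S(3,2) = 44.6752; S(3,3) = 35.8527
  k=4: S(4,0) = 77.4335; S(4,1) = 62.1418; S(4,2) = 49.8700; S(4,3) = 40.0216; S(4,4) = 32.1181
Terminal payoffs V(N, i) = max(K - S_T, 0):
  V(4,0) = 0.000000; V(4,1) = 0.000000; V(4,2) = 0.510000; V(4,3) = 10.358388; V(4,4) = 18.261904
Backward induction: V(k, i) = exp(-r*dt) * [p * V(k+1, i) + (1-p) * V(k+1, i+1)]; then take max(V_cont, immediate exercise) for American.
  V(3,0) = exp(-r*dt) * [p*0.000000 + (1-p)*0.000000] = 0.000000; exercise = 0.000000; V(3,0) = max -> 0.000000
  V(3,1) = exp(-r*dt) * [p*0.000000 + (1-p)*0.510000] = 0.271255; exercise = 0.000000; V(3,1) = max -> 0.271255
  V(3,2) = exp(-r*dt) * [p*0.510000 + (1-p)*10.358388] = 5.745800; exercise = 5.704752; V(3,2) = max -> 5.745800
  V(3,3) = exp(-r*dt) * [p*10.358388 + (1-p)*18.261904] = 14.515545; exercise = 14.527273; V(3,3) = max -> 14.527273
  V(2,0) = exp(-r*dt) * [p*0.000000 + (1-p)*0.271255] = 0.144273; exercise = 0.000000; V(2,0) = max -> 0.144273
  V(2,1) = exp(-r*dt) * [p*0.271255 + (1-p)*5.745800] = 3.181799; exercise = 0.510000; V(2,1) = max -> 3.181799
  V(2,2) = exp(-r*dt) * [p*5.745800 + (1-p)*14.527273] = 10.390629; exercise = 10.358388; V(2,2) = max -> 10.390629
  V(1,0) = exp(-r*dt) * [p*0.144273 + (1-p)*3.181799] = 1.759203; exercise = 0.000000; V(1,0) = max -> 1.759203
  V(1,1) = exp(-r*dt) * [p*3.181799 + (1-p)*10.390629] = 7.001694; exercise = 5.704752; V(1,1) = max -> 7.001694
  V(0,0) = exp(-r*dt) * [p*1.759203 + (1-p)*7.001694] = 4.539643; exercise = 0.510000; V(0,0) = max -> 4.539643


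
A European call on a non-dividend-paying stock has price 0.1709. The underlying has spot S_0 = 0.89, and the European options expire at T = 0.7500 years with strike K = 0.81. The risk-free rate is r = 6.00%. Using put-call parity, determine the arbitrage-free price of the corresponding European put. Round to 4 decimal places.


Answer: Put price = 0.0553

Derivation:
Put-call parity: C - P = S_0 * exp(-qT) - K * exp(-rT).
S_0 * exp(-qT) = 0.8900 * 1.00000000 = 0.89000000
K * exp(-rT) = 0.8100 * 0.95599748 = 0.77435796
P = C - S*exp(-qT) + K*exp(-rT)
P = 0.1709 - 0.89000000 + 0.77435796 = 0.0553


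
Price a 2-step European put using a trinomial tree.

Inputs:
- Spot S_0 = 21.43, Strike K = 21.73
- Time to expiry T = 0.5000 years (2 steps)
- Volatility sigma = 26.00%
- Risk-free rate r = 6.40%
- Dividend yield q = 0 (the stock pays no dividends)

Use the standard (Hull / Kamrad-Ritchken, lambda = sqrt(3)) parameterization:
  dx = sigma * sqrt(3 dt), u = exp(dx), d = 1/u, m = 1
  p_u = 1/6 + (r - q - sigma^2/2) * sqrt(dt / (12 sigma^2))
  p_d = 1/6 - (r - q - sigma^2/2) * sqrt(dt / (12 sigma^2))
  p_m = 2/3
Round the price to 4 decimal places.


Answer: Price = V(0,0) = 1.2152

Derivation:
dt = T/N = 0.250000; dx = sigma*sqrt(3*dt) = 0.225167
u = exp(dx) = 1.252531; d = 1/u = 0.798383
p_u = 0.183432, p_m = 0.666667, p_d = 0.149901
Discount per step: exp(-r*dt) = 0.984127
Stock lattice S(k, j) with j the centered position index:
  k=0: S(0,+0) = 21.4300
  k=1: S(1,-1) = 17.1094; S(1,+0) = 21.4300; S(1,+1) = 26.8417
  k=2: S(2,-2) = 13.6598; S(2,-1) = 17.1094; S(2,+0) = 21.4300; S(2,+1) = 26.8417; S(2,+2) = 33.6201
Terminal payoffs V(N, j) = max(K - S_T, 0):
  V(2,-2) = 8.070181; V(2,-1) = 4.620648; V(2,+0) = 0.300000; V(2,+1) = 0.000000; V(2,+2) = 0.000000
Backward induction: V(k, j) = exp(-r*dt) * [p_u * V(k+1, j+1) + p_m * V(k+1, j) + p_d * V(k+1, j-1)]
  V(1,-1) = exp(-r*dt) * [p_u*0.300000 + p_m*4.620648 + p_d*8.070181] = 4.276223
  V(1,+0) = exp(-r*dt) * [p_u*0.000000 + p_m*0.300000 + p_d*4.620648] = 0.878473
  V(1,+1) = exp(-r*dt) * [p_u*0.000000 + p_m*0.000000 + p_d*0.300000] = 0.044257
  V(0,+0) = exp(-r*dt) * [p_u*0.044257 + p_m*0.878473 + p_d*4.276223] = 1.215179


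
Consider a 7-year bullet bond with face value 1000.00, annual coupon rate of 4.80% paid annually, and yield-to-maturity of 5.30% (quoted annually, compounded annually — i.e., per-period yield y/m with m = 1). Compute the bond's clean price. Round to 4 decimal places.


Coupon per period c = face * coupon_rate / m = 48.000000
Periods per year m = 1; per-period yield y/m = 0.053000
Number of cashflows N = 7
Cashflows (t years, CF_t, discount factor 1/(1+y/m)^(m*t), PV):
  t = 1.0000: CF_t = 48.000000, DF = 0.949668, PV = 45.584046
  t = 2.0000: CF_t = 48.000000, DF = 0.901869, PV = 43.289692
  t = 3.0000: CF_t = 48.000000, DF = 0.856475, PV = 41.110819
  t = 4.0000: CF_t = 48.000000, DF = 0.813367, PV = 39.041613
  t = 5.0000: CF_t = 48.000000, DF = 0.772428, PV = 37.076556
  t = 6.0000: CF_t = 48.000000, DF = 0.733550, PV = 35.210404
  t = 7.0000: CF_t = 1048.000000, DF = 0.696629, PV = 730.066943
Price P = sum_t PV_t = 971.380072

Answer: Price = 971.3801


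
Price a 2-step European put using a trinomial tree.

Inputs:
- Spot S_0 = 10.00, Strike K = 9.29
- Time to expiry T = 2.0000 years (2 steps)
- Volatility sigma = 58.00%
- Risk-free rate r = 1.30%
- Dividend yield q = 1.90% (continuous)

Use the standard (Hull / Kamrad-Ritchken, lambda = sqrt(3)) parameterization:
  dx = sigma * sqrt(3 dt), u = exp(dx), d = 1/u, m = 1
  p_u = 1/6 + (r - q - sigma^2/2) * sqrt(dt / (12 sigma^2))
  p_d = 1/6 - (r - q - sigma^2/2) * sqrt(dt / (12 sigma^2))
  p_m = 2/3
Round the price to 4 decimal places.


dt = T/N = 1.000000; dx = sigma*sqrt(3*dt) = 1.004589
u = exp(dx) = 2.730786; d = 1/u = 0.366195
p_u = 0.079965, p_m = 0.666667, p_d = 0.253369
Discount per step: exp(-r*dt) = 0.987084
Stock lattice S(k, j) with j the centered position index:
  k=0: S(0,+0) = 10.0000
  k=1: S(1,-1) = 3.6619; S(1,+0) = 10.0000; S(1,+1) = 27.3079
  k=2: S(2,-2) = 1.3410; S(2,-1) = 3.6619; S(2,+0) = 10.0000; S(2,+1) = 27.3079; S(2,+2) = 74.5719
Terminal payoffs V(N, j) = max(K - S_T, 0):
  V(2,-2) = 7.949013; V(2,-1) = 5.628051; V(2,+0) = 0.000000; V(2,+1) = 0.000000; V(2,+2) = 0.000000
Backward induction: V(k, j) = exp(-r*dt) * [p_u * V(k+1, j+1) + p_m * V(k+1, j) + p_d * V(k+1, j-1)]
  V(1,-1) = exp(-r*dt) * [p_u*0.000000 + p_m*5.628051 + p_d*7.949013] = 5.691591
  V(1,+0) = exp(-r*dt) * [p_u*0.000000 + p_m*0.000000 + p_d*5.628051] = 1.407554
  V(1,+1) = exp(-r*dt) * [p_u*0.000000 + p_m*0.000000 + p_d*0.000000] = 0.000000
  V(0,+0) = exp(-r*dt) * [p_u*0.000000 + p_m*1.407554 + p_d*5.691591] = 2.349696

Answer: Price = V(0,0) = 2.3497


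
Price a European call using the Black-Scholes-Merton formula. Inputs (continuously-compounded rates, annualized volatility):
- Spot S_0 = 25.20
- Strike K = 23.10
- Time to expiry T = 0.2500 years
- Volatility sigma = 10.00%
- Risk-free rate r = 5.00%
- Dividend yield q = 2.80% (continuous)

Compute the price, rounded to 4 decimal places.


Answer: Price = 2.2262

Derivation:
d1 = (ln(S/K) + (r - q + 0.5*sigma^2) * T) / (sigma * sqrt(T)) = 1.87522754
d2 = d1 - sigma * sqrt(T) = 1.82522754
exp(-rT) = 0.98757780; exp(-qT) = 0.99302444
C = S_0 * exp(-qT) * N(d1) - K * exp(-rT) * N(d2)
N(d1) = 0.96961929; N(d2) = 0.96601665
C = 25.2000 * 0.99302444 * 0.96961929 - 23.1000 * 0.98757780 * 0.96601665 = 2.2262


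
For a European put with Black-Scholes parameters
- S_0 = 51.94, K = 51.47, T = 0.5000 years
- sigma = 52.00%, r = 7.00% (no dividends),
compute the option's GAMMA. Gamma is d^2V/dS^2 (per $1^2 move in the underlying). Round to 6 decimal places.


d1 = 0.3037570071; d2 = -0.0639385191
phi(d1) = 0.3809555060; exp(-qT) = 1.0000000000; exp(-rT) = 0.9656054163
Gamma = exp(-qT) * phi(d1) / (S * sigma * sqrt(T)) = 1.0000000000 * 0.3809555060 / (51.9400 * 0.5200 * 0.7071067812) = 0.019947

Answer: Gamma = 0.019947


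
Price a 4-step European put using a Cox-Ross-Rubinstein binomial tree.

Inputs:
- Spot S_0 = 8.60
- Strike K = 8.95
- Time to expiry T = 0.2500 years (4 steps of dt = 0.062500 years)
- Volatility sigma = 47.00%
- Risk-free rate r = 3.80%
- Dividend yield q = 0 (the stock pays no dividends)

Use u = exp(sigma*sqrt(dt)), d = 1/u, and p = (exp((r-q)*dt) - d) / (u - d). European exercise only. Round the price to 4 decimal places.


Answer: Price = V(0,0) = 0.9607

Derivation:
dt = T/N = 0.062500
u = exp(sigma*sqrt(dt)) = 1.124682; d = 1/u = 0.889141
p = (exp((r-q)*dt) - d) / (u - d) = 0.480754
Discount per step: exp(-r*dt) = 0.997628
Stock lattice S(k, i) with i counting down-moves:
  k=0: S(0,0) = 8.6000
  k=1: S(1,0) = 9.6723; S(1,1) = 7.6466
  k=2: S(2,0) = 10.8782; S(2,1) = 8.6000; S(2,2) = 6.7989
  k=3: S(3,0) = 12.2345; S(3,1) = 9.6723; S(3,2) = 7.6466; S(3,3) = 6.0452
  k=4: S(4,0) = 13.7600; S(4,1) = 10.8782; S(4,2) = 8.6000; S(4,3) = 6.7989; S(4,4) = 5.3750
Terminal payoffs V(N, i) = max(K - S_T, 0):
  V(4,0) = 0.000000; V(4,1) = 0.000000; V(4,2) = 0.350000; V(4,3) = 2.151091; V(4,4) = 3.574980
Backward induction: V(k, i) = exp(-r*dt) * [p * V(k+1, i) + (1-p) * V(k+1, i+1)].
  V(3,0) = exp(-r*dt) * [p*0.000000 + (1-p)*0.000000] = 0.000000
  V(3,1) = exp(-r*dt) * [p*0.000000 + (1-p)*0.350000] = 0.181305
  V(3,2) = exp(-r*dt) * [p*0.350000 + (1-p)*2.151091] = 1.282161
  V(3,3) = exp(-r*dt) * [p*2.151091 + (1-p)*3.574980] = 2.883583
  V(2,0) = exp(-r*dt) * [p*0.000000 + (1-p)*0.181305] = 0.093919
  V(2,1) = exp(-r*dt) * [p*0.181305 + (1-p)*1.282161] = 0.751134
  V(2,2) = exp(-r*dt) * [p*1.282161 + (1-p)*2.883583] = 2.108679
  V(1,0) = exp(-r*dt) * [p*0.093919 + (1-p)*0.751134] = 0.434143
  V(1,1) = exp(-r*dt) * [p*0.751134 + (1-p)*2.108679] = 1.452580
  V(0,0) = exp(-r*dt) * [p*0.434143 + (1-p)*1.452580] = 0.960678


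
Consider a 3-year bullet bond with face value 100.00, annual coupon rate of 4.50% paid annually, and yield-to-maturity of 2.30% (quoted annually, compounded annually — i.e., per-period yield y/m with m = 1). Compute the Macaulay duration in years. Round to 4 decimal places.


Answer: Macaulay duration = 2.8768 years

Derivation:
Coupon per period c = face * coupon_rate / m = 4.500000
Periods per year m = 1; per-period yield y/m = 0.023000
Number of cashflows N = 3
Cashflows (t years, CF_t, discount factor 1/(1+y/m)^(m*t), PV):
  t = 1.0000: CF_t = 4.500000, DF = 0.977517, PV = 4.398827
  t = 2.0000: CF_t = 4.500000, DF = 0.955540, PV = 4.299929
  t = 3.0000: CF_t = 104.500000, DF = 0.934056, PV = 97.608893
Price P = sum_t PV_t = 106.307649
Macaulay numerator sum_t t * PV_t:
  t * PV_t at t = 1.0000: 4.398827
  t * PV_t at t = 2.0000: 8.599857
  t * PV_t at t = 3.0000: 292.826680
Macaulay duration D = (sum_t t * PV_t) / P = 305.825365 / 106.307649 = 2.876795


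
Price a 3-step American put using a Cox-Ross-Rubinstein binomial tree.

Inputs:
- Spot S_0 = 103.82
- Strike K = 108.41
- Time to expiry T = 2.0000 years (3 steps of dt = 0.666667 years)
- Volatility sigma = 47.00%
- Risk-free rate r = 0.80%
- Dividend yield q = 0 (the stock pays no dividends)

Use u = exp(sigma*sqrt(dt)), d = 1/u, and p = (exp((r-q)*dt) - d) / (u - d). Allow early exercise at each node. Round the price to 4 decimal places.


Answer: Price = V(0,0) = 31.1618

Derivation:
dt = T/N = 0.666667
u = exp(sigma*sqrt(dt)) = 1.467783; d = 1/u = 0.681299
p = (exp((r-q)*dt) - d) / (u - d) = 0.412021
Discount per step: exp(-r*dt) = 0.994681
Stock lattice S(k, i) with i counting down-moves:
  k=0: S(0,0) = 103.8200
  k=1: S(1,0) = 152.3853; S(1,1) = 70.7325
  k=2: S(2,0) = 223.6686; S(2,1) = 103.8200; S(2,2) = 48.1900
  k=3: S(3,0) = 328.2970; S(3,1) = 152.3853; S(3,2) = 70.7325; S(3,3) = 32.8318
Terminal payoffs V(N, i) = max(K - S_T, 0):
  V(3,0) = 0.000000; V(3,1) = 0.000000; V(3,2) = 37.677494; V(3,3) = 75.578171
Backward induction: V(k, i) = exp(-r*dt) * [p * V(k+1, i) + (1-p) * V(k+1, i+1)]; then take max(V_cont, immediate exercise) for American.
  V(2,0) = exp(-r*dt) * [p*0.000000 + (1-p)*0.000000] = 0.000000; exercise = 0.000000; V(2,0) = max -> 0.000000
  V(2,1) = exp(-r*dt) * [p*0.000000 + (1-p)*37.677494] = 22.035726; exercise = 4.590000; V(2,1) = max -> 22.035726
  V(2,2) = exp(-r*dt) * [p*37.677494 + (1-p)*75.578171] = 59.643337; exercise = 60.219985; V(2,2) = max -> 60.219985
  V(1,0) = exp(-r*dt) * [p*0.000000 + (1-p)*22.035726] = 12.887620; exercise = 0.000000; V(1,0) = max -> 12.887620
  V(1,1) = exp(-r*dt) * [p*22.035726 + (1-p)*60.219985] = 44.250623; exercise = 37.677494; V(1,1) = max -> 44.250623
  V(0,0) = exp(-r*dt) * [p*12.887620 + (1-p)*44.250623] = 31.161758; exercise = 4.590000; V(0,0) = max -> 31.161758


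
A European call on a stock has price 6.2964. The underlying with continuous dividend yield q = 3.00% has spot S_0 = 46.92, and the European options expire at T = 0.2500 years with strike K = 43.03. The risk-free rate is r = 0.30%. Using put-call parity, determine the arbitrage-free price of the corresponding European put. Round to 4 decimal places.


Put-call parity: C - P = S_0 * exp(-qT) - K * exp(-rT).
S_0 * exp(-qT) = 46.9200 * 0.99252805 = 46.56941633
K * exp(-rT) = 43.0300 * 0.99925028 = 42.99773960
P = C - S*exp(-qT) + K*exp(-rT)
P = 6.2964 - 46.56941633 + 42.99773960 = 2.7247

Answer: Put price = 2.7247


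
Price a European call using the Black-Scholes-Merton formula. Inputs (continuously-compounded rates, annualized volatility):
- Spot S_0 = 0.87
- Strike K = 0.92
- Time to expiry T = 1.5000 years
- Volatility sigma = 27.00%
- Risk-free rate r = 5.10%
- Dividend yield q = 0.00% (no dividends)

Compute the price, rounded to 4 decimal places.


d1 = (ln(S/K) + (r - q + 0.5*sigma^2) * T) / (sigma * sqrt(T)) = 0.22769532
d2 = d1 - sigma * sqrt(T) = -0.10298580
exp(-rT) = 0.92635291; exp(-qT) = 1.00000000
C = S_0 * exp(-qT) * N(d1) - K * exp(-rT) * N(d2)
N(d1) = 0.59005844; N(d2) = 0.45898712
C = 0.8700 * 1.00000000 * 0.59005844 - 0.9200 * 0.92635291 * 0.45898712 = 0.1222

Answer: Price = 0.1222


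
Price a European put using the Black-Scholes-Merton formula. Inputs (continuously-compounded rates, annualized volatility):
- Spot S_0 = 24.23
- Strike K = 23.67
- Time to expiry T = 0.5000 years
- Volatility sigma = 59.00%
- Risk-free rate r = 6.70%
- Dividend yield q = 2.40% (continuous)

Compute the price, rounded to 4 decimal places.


Answer: Price = 3.3658

Derivation:
d1 = (ln(S/K) + (r - q + 0.5*sigma^2) * T) / (sigma * sqrt(T)) = 0.31618007
d2 = d1 - sigma * sqrt(T) = -0.10101293
exp(-rT) = 0.96705491; exp(-qT) = 0.98807171
P = K * exp(-rT) * N(-d2) - S_0 * exp(-qT) * N(-d1)
N(-d1) = 0.37593292; N(-d2) = 0.54022990
P = 23.6700 * 0.96705491 * 0.54022990 - 24.2300 * 0.98807171 * 0.37593292 = 3.3658


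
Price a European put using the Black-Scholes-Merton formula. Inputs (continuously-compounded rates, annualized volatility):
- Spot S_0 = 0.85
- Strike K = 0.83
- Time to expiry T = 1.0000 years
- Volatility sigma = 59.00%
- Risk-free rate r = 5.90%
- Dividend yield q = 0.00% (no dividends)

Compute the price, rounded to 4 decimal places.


Answer: Price = 0.1574

Derivation:
d1 = (ln(S/K) + (r - q + 0.5*sigma^2) * T) / (sigma * sqrt(T)) = 0.43535703
d2 = d1 - sigma * sqrt(T) = -0.15464297
exp(-rT) = 0.94270677; exp(-qT) = 1.00000000
P = K * exp(-rT) * N(-d2) - S_0 * exp(-qT) * N(-d1)
N(-d1) = 0.33165165; N(-d2) = 0.56144860
P = 0.8300 * 0.94270677 * 0.56144860 - 0.8500 * 1.00000000 * 0.33165165 = 0.1574


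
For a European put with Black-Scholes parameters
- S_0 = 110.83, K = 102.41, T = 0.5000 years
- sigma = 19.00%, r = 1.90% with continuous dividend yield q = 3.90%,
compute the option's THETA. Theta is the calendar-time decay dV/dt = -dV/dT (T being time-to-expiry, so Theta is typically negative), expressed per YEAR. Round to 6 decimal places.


d1 = 0.5808557065; d2 = 0.4465054181
phi(d1) = 0.3370125163; exp(-qT) = 0.9806888952; exp(-rT) = 0.9905449824
Theta = -S*exp(-qT)*phi(d1)*sigma/(2*sqrt(T)) + r*K*exp(-rT)*N(-d2) - q*S*exp(-qT)*N(-d1)
N(-d1) = 0.2806688535; N(-d2) = 0.3276160999; sqrt(T) = 0.7071067812
Term 1 = -110.8300 * 0.9806888952 * 0.3370125163 * 0.1900 / (2 * 0.7071067812) = -4.9212250318
Term 2 = 0.0190 * 102.4100 * 0.9905449824 * 0.3276160999 = 0.6314448208
Term 3 = -0.0390 * 110.8300 * 0.9806888952 * 0.2806688535 = -1.1897272761
Theta = -4.9212250318 + (0.6314448208) + (-1.1897272761) = -5.479507

Answer: Theta = -5.479507


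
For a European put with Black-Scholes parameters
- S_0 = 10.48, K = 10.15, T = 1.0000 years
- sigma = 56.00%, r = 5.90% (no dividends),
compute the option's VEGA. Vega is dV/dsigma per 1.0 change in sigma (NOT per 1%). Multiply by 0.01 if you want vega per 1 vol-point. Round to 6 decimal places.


d1 = 0.4424910239; d2 = -0.1175089761
phi(d1) = 0.3617370594; exp(-qT) = 1.0000000000; exp(-rT) = 0.9427067692
Vega = S * exp(-qT) * phi(d1) * sqrt(T) = 10.4800 * 1.0000000000 * 0.3617370594 * 1.0000000000 = 3.791004

Answer: Vega = 3.791004


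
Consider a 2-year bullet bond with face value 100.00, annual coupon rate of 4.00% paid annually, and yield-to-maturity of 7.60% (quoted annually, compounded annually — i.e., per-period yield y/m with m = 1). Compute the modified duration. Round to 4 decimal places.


Answer: Modified duration = 1.8218

Derivation:
Coupon per period c = face * coupon_rate / m = 4.000000
Periods per year m = 1; per-period yield y/m = 0.076000
Number of cashflows N = 2
Cashflows (t years, CF_t, discount factor 1/(1+y/m)^(m*t), PV):
  t = 1.0000: CF_t = 4.000000, DF = 0.929368, PV = 3.717472
  t = 2.0000: CF_t = 104.000000, DF = 0.863725, PV = 89.827393
Price P = sum_t PV_t = 93.544865
First compute Macaulay numerator sum_t t * PV_t:
  t * PV_t at t = 1.0000: 3.717472
  t * PV_t at t = 2.0000: 179.654786
Macaulay duration D = 183.372259 / 93.544865 = 1.960260
Modified duration = D / (1 + y/m) = 1.960260 / (1 + 0.076000) = 1.821803


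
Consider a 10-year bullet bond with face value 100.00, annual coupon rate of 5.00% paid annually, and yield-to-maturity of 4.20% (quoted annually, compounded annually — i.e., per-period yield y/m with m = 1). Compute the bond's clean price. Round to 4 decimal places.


Coupon per period c = face * coupon_rate / m = 5.000000
Periods per year m = 1; per-period yield y/m = 0.042000
Number of cashflows N = 10
Cashflows (t years, CF_t, discount factor 1/(1+y/m)^(m*t), PV):
  t = 1.0000: CF_t = 5.000000, DF = 0.959693, PV = 4.798464
  t = 2.0000: CF_t = 5.000000, DF = 0.921010, PV = 4.605052
  t = 3.0000: CF_t = 5.000000, DF = 0.883887, PV = 4.419436
  t = 4.0000: CF_t = 5.000000, DF = 0.848260, PV = 4.241301
  t = 5.0000: CF_t = 5.000000, DF = 0.814069, PV = 4.070347
  t = 6.0000: CF_t = 5.000000, DF = 0.781257, PV = 3.906283
  t = 7.0000: CF_t = 5.000000, DF = 0.749766, PV = 3.748832
  t = 8.0000: CF_t = 5.000000, DF = 0.719545, PV = 3.597727
  t = 9.0000: CF_t = 5.000000, DF = 0.690543, PV = 3.452713
  t = 10.0000: CF_t = 105.000000, DF = 0.662709, PV = 69.584436
Price P = sum_t PV_t = 106.424592

Answer: Price = 106.4246


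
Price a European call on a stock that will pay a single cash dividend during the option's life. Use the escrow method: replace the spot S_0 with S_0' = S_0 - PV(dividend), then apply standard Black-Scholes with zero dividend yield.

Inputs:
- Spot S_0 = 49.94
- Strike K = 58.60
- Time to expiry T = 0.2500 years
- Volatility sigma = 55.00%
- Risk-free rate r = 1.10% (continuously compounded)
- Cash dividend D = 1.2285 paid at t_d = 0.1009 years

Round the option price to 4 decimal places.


Answer: Price = 2.2231

Derivation:
PV(D) = D * exp(-r * t_d) = 1.2285 * 0.99889072 = 1.22713724
S_0' = S_0 - PV(D) = 49.9400 - 1.22713724 = 48.71286276
d1 = (ln(S_0'/K) + (r + sigma^2/2)*T) / (sigma*sqrt(T)) = -0.52446938
d2 = d1 - sigma*sqrt(T) = -0.79946938
exp(-rT) = 0.99725378
N(d1) = 0.29997606; N(d2) = 0.21200915
C = S_0' * N(d1) - K * exp(-rT) * N(d2) = 48.71286276 * 0.29997606 - 58.6000 * 0.99725378 * 0.21200915 = 2.2231


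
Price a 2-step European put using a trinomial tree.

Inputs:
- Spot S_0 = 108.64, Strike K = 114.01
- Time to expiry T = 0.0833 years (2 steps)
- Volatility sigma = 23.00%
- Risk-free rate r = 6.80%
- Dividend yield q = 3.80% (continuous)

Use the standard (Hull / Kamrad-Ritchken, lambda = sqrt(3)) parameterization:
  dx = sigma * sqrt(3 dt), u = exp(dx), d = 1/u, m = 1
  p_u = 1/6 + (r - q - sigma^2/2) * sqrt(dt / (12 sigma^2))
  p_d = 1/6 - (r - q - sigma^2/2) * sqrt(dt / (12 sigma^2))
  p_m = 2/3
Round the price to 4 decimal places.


dt = T/N = 0.041650; dx = sigma*sqrt(3*dt) = 0.081301
u = exp(dx) = 1.084697; d = 1/u = 0.921916
p_u = 0.167576, p_m = 0.666667, p_d = 0.165757
Discount per step: exp(-r*dt) = 0.997172
Stock lattice S(k, j) with j the centered position index:
  k=0: S(0,+0) = 108.6400
  k=1: S(1,-1) = 100.1570; S(1,+0) = 108.6400; S(1,+1) = 117.8415
  k=2: S(2,-2) = 92.3363; S(2,-1) = 100.1570; S(2,+0) = 108.6400; S(2,+1) = 117.8415; S(2,+2) = 127.8224
Terminal payoffs V(N, j) = max(K - S_T, 0):
  V(2,-2) = 21.673673; V(2,-1) = 13.853031; V(2,+0) = 5.370000; V(2,+1) = 0.000000; V(2,+2) = 0.000000
Backward induction: V(k, j) = exp(-r*dt) * [p_u * V(k+1, j+1) + p_m * V(k+1, j) + p_d * V(k+1, j-1)]
  V(1,-1) = exp(-r*dt) * [p_u*5.370000 + p_m*13.853031 + p_d*21.673673] = 13.688982
  V(1,+0) = exp(-r*dt) * [p_u*0.000000 + p_m*5.370000 + p_d*13.853031] = 5.859622
  V(1,+1) = exp(-r*dt) * [p_u*0.000000 + p_m*0.000000 + p_d*5.370000] = 0.887600
  V(0,+0) = exp(-r*dt) * [p_u*0.887600 + p_m*5.859622 + p_d*13.688982] = 6.306319

Answer: Price = V(0,0) = 6.3063


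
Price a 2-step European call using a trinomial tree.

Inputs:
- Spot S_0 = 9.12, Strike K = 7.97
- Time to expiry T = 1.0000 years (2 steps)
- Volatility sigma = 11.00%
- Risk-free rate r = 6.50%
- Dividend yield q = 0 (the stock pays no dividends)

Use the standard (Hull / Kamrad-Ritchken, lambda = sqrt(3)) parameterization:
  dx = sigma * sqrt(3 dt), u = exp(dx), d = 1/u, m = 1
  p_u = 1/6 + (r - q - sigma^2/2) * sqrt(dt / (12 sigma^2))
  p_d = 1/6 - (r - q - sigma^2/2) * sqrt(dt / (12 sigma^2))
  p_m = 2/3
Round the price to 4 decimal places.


dt = T/N = 0.500000; dx = sigma*sqrt(3*dt) = 0.134722
u = exp(dx) = 1.144219; d = 1/u = 0.873959
p_u = 0.276059, p_m = 0.666667, p_d = 0.057275
Discount per step: exp(-r*dt) = 0.968022
Stock lattice S(k, j) with j the centered position index:
  k=0: S(0,+0) = 9.1200
  k=1: S(1,-1) = 7.9705; S(1,+0) = 9.1200; S(1,+1) = 10.4353
  k=2: S(2,-2) = 6.9659; S(2,-1) = 7.9705; S(2,+0) = 9.1200; S(2,+1) = 10.4353; S(2,+2) = 11.9402
Terminal payoffs V(N, j) = max(S_T - K, 0):
  V(2,-2) = 0.000000; V(2,-1) = 0.000505; V(2,+0) = 1.150000; V(2,+1) = 2.465273; V(2,+2) = 3.970234
Backward induction: V(k, j) = exp(-r*dt) * [p_u * V(k+1, j+1) + p_m * V(k+1, j) + p_d * V(k+1, j-1)]
  V(1,-1) = exp(-r*dt) * [p_u*1.150000 + p_m*0.000505 + p_d*0.000000] = 0.307642
  V(1,+0) = exp(-r*dt) * [p_u*2.465273 + p_m*1.150000 + p_d*0.000505] = 1.400976
  V(1,+1) = exp(-r*dt) * [p_u*3.970234 + p_m*2.465273 + p_d*1.150000] = 2.715689
  V(0,+0) = exp(-r*dt) * [p_u*2.715689 + p_m*1.400976 + p_d*0.307642] = 1.646890

Answer: Price = V(0,0) = 1.6469


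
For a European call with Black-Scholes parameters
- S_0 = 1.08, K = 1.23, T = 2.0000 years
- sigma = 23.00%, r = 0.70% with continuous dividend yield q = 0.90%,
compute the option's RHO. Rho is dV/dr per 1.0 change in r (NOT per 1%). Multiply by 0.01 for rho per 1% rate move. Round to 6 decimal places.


d1 = -0.2494953361; d2 = -0.5747644554
phi(d1) = 0.3867168550; exp(-qT) = 0.9821610324; exp(-rT) = 0.9860975443
N(d2) = 0.2827253045
Rho = K*T*exp(-rT)*N(d2) = 1.2300 * 2.0000 * 0.9860975443 * 0.2827253045 = 0.685835

Answer: Rho = 0.685835


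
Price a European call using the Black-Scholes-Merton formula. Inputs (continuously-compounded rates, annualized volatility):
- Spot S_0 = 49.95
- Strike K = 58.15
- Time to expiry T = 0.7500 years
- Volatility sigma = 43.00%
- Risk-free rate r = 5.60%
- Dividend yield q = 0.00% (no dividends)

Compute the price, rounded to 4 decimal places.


Answer: Price = 5.2367

Derivation:
d1 = (ln(S/K) + (r - q + 0.5*sigma^2) * T) / (sigma * sqrt(T)) = -0.10920211
d2 = d1 - sigma * sqrt(T) = -0.48159303
exp(-rT) = 0.95886978; exp(-qT) = 1.00000000
C = S_0 * exp(-qT) * N(d1) - K * exp(-rT) * N(d2)
N(d1) = 0.45652109; N(d2) = 0.31504754
C = 49.9500 * 1.00000000 * 0.45652109 - 58.1500 * 0.95886978 * 0.31504754 = 5.2367


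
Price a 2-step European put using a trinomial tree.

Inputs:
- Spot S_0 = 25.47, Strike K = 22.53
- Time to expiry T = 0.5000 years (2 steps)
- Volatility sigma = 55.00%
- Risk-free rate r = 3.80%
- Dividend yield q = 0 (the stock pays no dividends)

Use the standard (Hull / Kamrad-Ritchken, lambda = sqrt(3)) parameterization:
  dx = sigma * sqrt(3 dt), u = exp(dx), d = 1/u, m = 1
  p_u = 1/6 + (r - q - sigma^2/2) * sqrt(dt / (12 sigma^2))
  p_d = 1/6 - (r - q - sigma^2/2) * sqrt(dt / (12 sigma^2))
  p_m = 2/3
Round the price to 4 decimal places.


dt = T/N = 0.250000; dx = sigma*sqrt(3*dt) = 0.476314
u = exp(dx) = 1.610128; d = 1/u = 0.621068
p_u = 0.136946, p_m = 0.666667, p_d = 0.196387
Discount per step: exp(-r*dt) = 0.990545
Stock lattice S(k, j) with j the centered position index:
  k=0: S(0,+0) = 25.4700
  k=1: S(1,-1) = 15.8186; S(1,+0) = 25.4700; S(1,+1) = 41.0100
  k=2: S(2,-2) = 9.8244; S(2,-1) = 15.8186; S(2,+0) = 25.4700; S(2,+1) = 41.0100; S(2,+2) = 66.0313
Terminal payoffs V(N, j) = max(K - S_T, 0):
  V(2,-2) = 12.705558; V(2,-1) = 6.711386; V(2,+0) = 0.000000; V(2,+1) = 0.000000; V(2,+2) = 0.000000
Backward induction: V(k, j) = exp(-r*dt) * [p_u * V(k+1, j+1) + p_m * V(k+1, j) + p_d * V(k+1, j-1)]
  V(1,-1) = exp(-r*dt) * [p_u*0.000000 + p_m*6.711386 + p_d*12.705558] = 6.903569
  V(1,+0) = exp(-r*dt) * [p_u*0.000000 + p_m*0.000000 + p_d*6.711386] = 1.305568
  V(1,+1) = exp(-r*dt) * [p_u*0.000000 + p_m*0.000000 + p_d*0.000000] = 0.000000
  V(0,+0) = exp(-r*dt) * [p_u*0.000000 + p_m*1.305568 + p_d*6.903569] = 2.205102

Answer: Price = V(0,0) = 2.2051


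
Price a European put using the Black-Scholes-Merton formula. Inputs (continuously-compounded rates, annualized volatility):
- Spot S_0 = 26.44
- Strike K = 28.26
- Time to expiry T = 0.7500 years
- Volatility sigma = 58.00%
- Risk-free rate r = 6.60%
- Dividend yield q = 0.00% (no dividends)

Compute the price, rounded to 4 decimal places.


d1 = (ln(S/K) + (r - q + 0.5*sigma^2) * T) / (sigma * sqrt(T)) = 0.21716461
d2 = d1 - sigma * sqrt(T) = -0.28513013
exp(-rT) = 0.95170516; exp(-qT) = 1.00000000
P = K * exp(-rT) * N(-d2) - S_0 * exp(-qT) * N(-d1)
N(-d1) = 0.41404003; N(-d2) = 0.61222778
P = 28.2600 * 0.95170516 * 0.61222778 - 26.4400 * 1.00000000 * 0.41404003 = 5.5188

Answer: Price = 5.5188
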